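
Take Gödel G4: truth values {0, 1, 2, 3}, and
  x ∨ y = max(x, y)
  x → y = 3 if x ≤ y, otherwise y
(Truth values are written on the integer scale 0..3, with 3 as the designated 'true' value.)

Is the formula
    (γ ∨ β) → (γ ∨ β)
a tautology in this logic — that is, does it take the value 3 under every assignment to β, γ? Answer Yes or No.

β = 0, γ = 0 ↦ 3
β = 0, γ = 1 ↦ 3
β = 0, γ = 2 ↦ 3
β = 0, γ = 3 ↦ 3
β = 1, γ = 0 ↦ 3
β = 1, γ = 1 ↦ 3
β = 1, γ = 2 ↦ 3
β = 1, γ = 3 ↦ 3
β = 2, γ = 0 ↦ 3
β = 2, γ = 1 ↦ 3
β = 2, γ = 2 ↦ 3
β = 2, γ = 3 ↦ 3
β = 3, γ = 0 ↦ 3
β = 3, γ = 1 ↦ 3
β = 3, γ = 2 ↦ 3
β = 3, γ = 3 ↦ 3
Every assignment gives a value ≥ 3.

Yes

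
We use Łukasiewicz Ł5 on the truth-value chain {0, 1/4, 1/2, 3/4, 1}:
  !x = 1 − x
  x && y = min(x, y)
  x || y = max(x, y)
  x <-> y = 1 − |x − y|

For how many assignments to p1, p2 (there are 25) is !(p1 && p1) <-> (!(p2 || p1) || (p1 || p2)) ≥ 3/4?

value 1: 8 assignments (counts)
value 3/4: 5 assignments (counts)
value 1/2: 6 assignments
value 1/4: 1 assignment
value 0: 5 assignments
So 13 of the 25 assignments meet the threshold.

13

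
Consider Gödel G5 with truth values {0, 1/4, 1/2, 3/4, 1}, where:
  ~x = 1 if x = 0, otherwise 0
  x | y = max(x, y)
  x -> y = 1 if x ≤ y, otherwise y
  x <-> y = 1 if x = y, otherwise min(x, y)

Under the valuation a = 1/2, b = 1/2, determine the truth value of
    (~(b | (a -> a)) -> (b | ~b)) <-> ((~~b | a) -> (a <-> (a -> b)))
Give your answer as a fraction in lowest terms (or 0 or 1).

a -> a = 1/2 -> 1/2 = 1
b | (a -> a) = 1/2 | 1 = 1
~(b | (a -> a)) = ~1 = 0
~b = ~1/2 = 0
b | ~b = 1/2 | 0 = 1/2
~(b | (a -> a)) -> (b | ~b) = 0 -> 1/2 = 1
~b = ~1/2 = 0
~~b = ~0 = 1
~~b | a = 1 | 1/2 = 1
a -> b = 1/2 -> 1/2 = 1
a <-> (a -> b) = 1/2 <-> 1 = 1/2
(~~b | a) -> (a <-> (a -> b)) = 1 -> 1/2 = 1/2
(~(b | (a -> a)) -> (b | ~b)) <-> ((~~b | a) -> (a <-> (a -> b))) = 1 <-> 1/2 = 1/2

1/2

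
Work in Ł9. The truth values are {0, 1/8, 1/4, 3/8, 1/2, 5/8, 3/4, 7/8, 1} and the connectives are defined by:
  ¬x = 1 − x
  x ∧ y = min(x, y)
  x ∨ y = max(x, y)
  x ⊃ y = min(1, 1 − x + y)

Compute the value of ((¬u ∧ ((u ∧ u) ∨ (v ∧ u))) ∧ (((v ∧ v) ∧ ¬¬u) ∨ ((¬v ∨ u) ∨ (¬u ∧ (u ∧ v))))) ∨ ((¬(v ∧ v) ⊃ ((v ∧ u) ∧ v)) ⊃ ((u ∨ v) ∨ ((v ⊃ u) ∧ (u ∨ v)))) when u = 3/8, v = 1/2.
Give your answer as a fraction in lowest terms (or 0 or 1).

¬u = ¬3/8 = 5/8
u ∧ u = 3/8 ∧ 3/8 = 3/8
v ∧ u = 1/2 ∧ 3/8 = 3/8
(u ∧ u) ∨ (v ∧ u) = 3/8 ∨ 3/8 = 3/8
¬u ∧ ((u ∧ u) ∨ (v ∧ u)) = 5/8 ∧ 3/8 = 3/8
v ∧ v = 1/2 ∧ 1/2 = 1/2
¬u = ¬3/8 = 5/8
¬¬u = ¬5/8 = 3/8
(v ∧ v) ∧ ¬¬u = 1/2 ∧ 3/8 = 3/8
¬v = ¬1/2 = 1/2
¬v ∨ u = 1/2 ∨ 3/8 = 1/2
¬u = ¬3/8 = 5/8
u ∧ v = 3/8 ∧ 1/2 = 3/8
¬u ∧ (u ∧ v) = 5/8 ∧ 3/8 = 3/8
(¬v ∨ u) ∨ (¬u ∧ (u ∧ v)) = 1/2 ∨ 3/8 = 1/2
((v ∧ v) ∧ ¬¬u) ∨ ((¬v ∨ u) ∨ (¬u ∧ (u ∧ v))) = 3/8 ∨ 1/2 = 1/2
(¬u ∧ ((u ∧ u) ∨ (v ∧ u))) ∧ (((v ∧ v) ∧ ¬¬u) ∨ ((¬v ∨ u) ∨ (¬u ∧ (u ∧ v)))) = 3/8 ∧ 1/2 = 3/8
v ∧ v = 1/2 ∧ 1/2 = 1/2
¬(v ∧ v) = ¬1/2 = 1/2
v ∧ u = 1/2 ∧ 3/8 = 3/8
(v ∧ u) ∧ v = 3/8 ∧ 1/2 = 3/8
¬(v ∧ v) ⊃ ((v ∧ u) ∧ v) = 1/2 ⊃ 3/8 = 7/8
u ∨ v = 3/8 ∨ 1/2 = 1/2
v ⊃ u = 1/2 ⊃ 3/8 = 7/8
u ∨ v = 3/8 ∨ 1/2 = 1/2
(v ⊃ u) ∧ (u ∨ v) = 7/8 ∧ 1/2 = 1/2
(u ∨ v) ∨ ((v ⊃ u) ∧ (u ∨ v)) = 1/2 ∨ 1/2 = 1/2
(¬(v ∧ v) ⊃ ((v ∧ u) ∧ v)) ⊃ ((u ∨ v) ∨ ((v ⊃ u) ∧ (u ∨ v))) = 7/8 ⊃ 1/2 = 5/8
((¬u ∧ ((u ∧ u) ∨ (v ∧ u))) ∧ (((v ∧ v) ∧ ¬¬u) ∨ ((¬v ∨ u) ∨ (¬u ∧ (u ∧ v))))) ∨ ((¬(v ∧ v) ⊃ ((v ∧ u) ∧ v)) ⊃ ((u ∨ v) ∨ ((v ⊃ u) ∧ (u ∨ v)))) = 3/8 ∨ 5/8 = 5/8

5/8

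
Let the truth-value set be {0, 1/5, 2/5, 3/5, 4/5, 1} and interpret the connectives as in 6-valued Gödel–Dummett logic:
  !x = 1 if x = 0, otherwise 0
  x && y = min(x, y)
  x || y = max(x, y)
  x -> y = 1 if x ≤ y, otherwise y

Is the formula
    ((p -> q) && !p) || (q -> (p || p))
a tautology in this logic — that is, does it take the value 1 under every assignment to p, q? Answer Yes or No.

No

Counterexample: take p = 1/5, q = 2/5.
p -> q = 1/5 -> 2/5 = 1
!p = !1/5 = 0
(p -> q) && !p = 1 && 0 = 0
p || p = 1/5 || 1/5 = 1/5
q -> (p || p) = 2/5 -> 1/5 = 1/5
((p -> q) && !p) || (q -> (p || p)) = 0 || 1/5 = 1/5
This gives 1/5 ≠ 1.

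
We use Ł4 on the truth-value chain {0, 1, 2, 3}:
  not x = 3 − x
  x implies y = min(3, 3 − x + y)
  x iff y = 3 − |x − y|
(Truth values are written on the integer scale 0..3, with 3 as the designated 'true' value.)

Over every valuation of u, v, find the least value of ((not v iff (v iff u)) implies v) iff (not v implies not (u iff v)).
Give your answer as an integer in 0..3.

Take u = 0, v = 1:
not v = not 1 = 2
v iff u = 1 iff 0 = 2
not v iff (v iff u) = 2 iff 2 = 3
(not v iff (v iff u)) implies v = 3 implies 1 = 1
not v = not 1 = 2
u iff v = 0 iff 1 = 2
not (u iff v) = not 2 = 1
not v implies not (u iff v) = 2 implies 1 = 2
((not v iff (v iff u)) implies v) iff (not v implies not (u iff v)) = 1 iff 2 = 2
No assignment yields a value below 2, so this is the minimum.

2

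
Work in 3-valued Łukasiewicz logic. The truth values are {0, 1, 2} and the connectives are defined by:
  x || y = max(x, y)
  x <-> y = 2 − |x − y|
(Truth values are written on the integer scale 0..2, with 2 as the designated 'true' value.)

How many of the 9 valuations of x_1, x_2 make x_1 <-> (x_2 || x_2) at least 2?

x_1 = 0, x_2 = 0 ↦ 2  ≥
x_1 = 0, x_2 = 1 ↦ 1  <
x_1 = 0, x_2 = 2 ↦ 0  <
x_1 = 1, x_2 = 0 ↦ 1  <
x_1 = 1, x_2 = 1 ↦ 2  ≥
x_1 = 1, x_2 = 2 ↦ 1  <
x_1 = 2, x_2 = 0 ↦ 0  <
x_1 = 2, x_2 = 1 ↦ 1  <
x_1 = 2, x_2 = 2 ↦ 2  ≥
So 3 of the 9 assignments meet the threshold.

3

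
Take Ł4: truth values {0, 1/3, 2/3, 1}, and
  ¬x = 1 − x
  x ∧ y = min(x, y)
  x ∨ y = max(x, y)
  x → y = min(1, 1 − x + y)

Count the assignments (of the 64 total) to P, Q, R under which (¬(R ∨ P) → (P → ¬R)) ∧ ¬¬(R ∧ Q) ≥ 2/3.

value 1: 4 assignments (counts)
value 2/3: 12 assignments (counts)
value 1/3: 20 assignments
value 0: 28 assignments
So 16 of the 64 assignments meet the threshold.

16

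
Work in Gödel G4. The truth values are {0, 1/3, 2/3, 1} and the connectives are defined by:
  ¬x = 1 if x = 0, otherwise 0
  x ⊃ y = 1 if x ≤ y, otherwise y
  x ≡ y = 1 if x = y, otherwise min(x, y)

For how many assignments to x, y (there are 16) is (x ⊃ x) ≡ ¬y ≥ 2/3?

4

x = 0, y = 0 ↦ 1  ≥
x = 0, y = 1/3 ↦ 0  <
x = 0, y = 2/3 ↦ 0  <
x = 0, y = 1 ↦ 0  <
x = 1/3, y = 0 ↦ 1  ≥
x = 1/3, y = 1/3 ↦ 0  <
x = 1/3, y = 2/3 ↦ 0  <
x = 1/3, y = 1 ↦ 0  <
x = 2/3, y = 0 ↦ 1  ≥
x = 2/3, y = 1/3 ↦ 0  <
x = 2/3, y = 2/3 ↦ 0  <
x = 2/3, y = 1 ↦ 0  <
x = 1, y = 0 ↦ 1  ≥
x = 1, y = 1/3 ↦ 0  <
x = 1, y = 2/3 ↦ 0  <
x = 1, y = 1 ↦ 0  <
So 4 of the 16 assignments meet the threshold.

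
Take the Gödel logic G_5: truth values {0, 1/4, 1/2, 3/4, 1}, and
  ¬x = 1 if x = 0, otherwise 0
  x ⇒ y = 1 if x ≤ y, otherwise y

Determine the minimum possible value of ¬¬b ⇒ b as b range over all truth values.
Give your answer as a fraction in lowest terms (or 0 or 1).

Take b = 1/4:
¬b = ¬1/4 = 0
¬¬b = ¬0 = 1
¬¬b ⇒ b = 1 ⇒ 1/4 = 1/4
No assignment yields a value below 1/4, so this is the minimum.

1/4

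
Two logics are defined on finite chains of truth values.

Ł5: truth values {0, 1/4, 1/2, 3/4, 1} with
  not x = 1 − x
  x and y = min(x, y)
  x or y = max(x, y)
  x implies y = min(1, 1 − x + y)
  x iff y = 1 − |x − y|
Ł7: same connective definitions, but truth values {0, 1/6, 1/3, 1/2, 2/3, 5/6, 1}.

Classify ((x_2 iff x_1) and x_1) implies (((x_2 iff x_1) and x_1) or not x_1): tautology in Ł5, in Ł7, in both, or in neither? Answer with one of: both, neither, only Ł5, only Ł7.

In Ł5: every assignment gives 1 — tautology.
In Ł7: every assignment gives 1 — tautology.

both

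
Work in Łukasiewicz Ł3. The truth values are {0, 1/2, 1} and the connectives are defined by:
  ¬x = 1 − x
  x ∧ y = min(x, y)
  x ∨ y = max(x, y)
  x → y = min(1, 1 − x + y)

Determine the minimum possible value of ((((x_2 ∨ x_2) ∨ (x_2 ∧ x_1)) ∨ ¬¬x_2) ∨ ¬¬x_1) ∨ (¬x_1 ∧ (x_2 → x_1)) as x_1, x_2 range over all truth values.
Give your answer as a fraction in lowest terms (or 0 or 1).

1/2

Take x_1 = 0, x_2 = 1/2:
x_2 ∨ x_2 = 1/2 ∨ 1/2 = 1/2
x_2 ∧ x_1 = 1/2 ∧ 0 = 0
(x_2 ∨ x_2) ∨ (x_2 ∧ x_1) = 1/2 ∨ 0 = 1/2
¬x_2 = ¬1/2 = 1/2
¬¬x_2 = ¬1/2 = 1/2
((x_2 ∨ x_2) ∨ (x_2 ∧ x_1)) ∨ ¬¬x_2 = 1/2 ∨ 1/2 = 1/2
¬x_1 = ¬0 = 1
¬¬x_1 = ¬1 = 0
(((x_2 ∨ x_2) ∨ (x_2 ∧ x_1)) ∨ ¬¬x_2) ∨ ¬¬x_1 = 1/2 ∨ 0 = 1/2
¬x_1 = ¬0 = 1
x_2 → x_1 = 1/2 → 0 = 1/2
¬x_1 ∧ (x_2 → x_1) = 1 ∧ 1/2 = 1/2
((((x_2 ∨ x_2) ∨ (x_2 ∧ x_1)) ∨ ¬¬x_2) ∨ ¬¬x_1) ∨ (¬x_1 ∧ (x_2 → x_1)) = 1/2 ∨ 1/2 = 1/2
No assignment yields a value below 1/2, so this is the minimum.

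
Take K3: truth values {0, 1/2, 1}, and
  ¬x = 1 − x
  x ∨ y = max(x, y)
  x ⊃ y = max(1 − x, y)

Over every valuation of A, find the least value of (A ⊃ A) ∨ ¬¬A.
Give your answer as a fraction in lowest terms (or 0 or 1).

1/2

Take A = 1/2:
A ⊃ A = 1/2 ⊃ 1/2 = 1/2
¬A = ¬1/2 = 1/2
¬¬A = ¬1/2 = 1/2
(A ⊃ A) ∨ ¬¬A = 1/2 ∨ 1/2 = 1/2
No assignment yields a value below 1/2, so this is the minimum.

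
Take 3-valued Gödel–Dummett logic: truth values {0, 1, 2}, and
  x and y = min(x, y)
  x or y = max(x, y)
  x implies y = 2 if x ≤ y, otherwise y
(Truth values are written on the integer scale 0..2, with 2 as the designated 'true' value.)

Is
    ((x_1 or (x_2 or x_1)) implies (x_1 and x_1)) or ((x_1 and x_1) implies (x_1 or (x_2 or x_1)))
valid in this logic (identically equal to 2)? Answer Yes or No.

x_1 = 0, x_2 = 0 ↦ 2
x_1 = 0, x_2 = 1 ↦ 2
x_1 = 0, x_2 = 2 ↦ 2
x_1 = 1, x_2 = 0 ↦ 2
x_1 = 1, x_2 = 1 ↦ 2
x_1 = 1, x_2 = 2 ↦ 2
x_1 = 2, x_2 = 0 ↦ 2
x_1 = 2, x_2 = 1 ↦ 2
x_1 = 2, x_2 = 2 ↦ 2
Every assignment gives a value ≥ 2.

Yes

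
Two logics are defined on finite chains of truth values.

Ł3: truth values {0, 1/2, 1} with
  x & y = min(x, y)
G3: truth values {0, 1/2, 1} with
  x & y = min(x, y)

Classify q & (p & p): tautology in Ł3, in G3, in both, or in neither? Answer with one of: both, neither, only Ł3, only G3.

In Ł3: at p = 0, q = 0 the value is 0 — not a tautology.
In G3: at p = 0, q = 0 the value is 0 — not a tautology.

neither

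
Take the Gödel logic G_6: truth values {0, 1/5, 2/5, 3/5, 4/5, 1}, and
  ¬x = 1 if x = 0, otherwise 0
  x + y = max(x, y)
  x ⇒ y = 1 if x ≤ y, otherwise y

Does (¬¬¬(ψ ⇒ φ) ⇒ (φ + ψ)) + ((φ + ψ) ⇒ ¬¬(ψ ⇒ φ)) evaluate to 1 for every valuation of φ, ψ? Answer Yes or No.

Counterexample: take φ = 0, ψ = 1/5.
ψ ⇒ φ = 1/5 ⇒ 0 = 0
¬(ψ ⇒ φ) = ¬0 = 1
¬¬(ψ ⇒ φ) = ¬1 = 0
¬¬¬(ψ ⇒ φ) = ¬0 = 1
φ + ψ = 0 + 1/5 = 1/5
¬¬¬(ψ ⇒ φ) ⇒ (φ + ψ) = 1 ⇒ 1/5 = 1/5
φ + ψ = 0 + 1/5 = 1/5
ψ ⇒ φ = 1/5 ⇒ 0 = 0
¬(ψ ⇒ φ) = ¬0 = 1
¬¬(ψ ⇒ φ) = ¬1 = 0
(φ + ψ) ⇒ ¬¬(ψ ⇒ φ) = 1/5 ⇒ 0 = 0
(¬¬¬(ψ ⇒ φ) ⇒ (φ + ψ)) + ((φ + ψ) ⇒ ¬¬(ψ ⇒ φ)) = 1/5 + 0 = 1/5
This gives 1/5 ≠ 1.

No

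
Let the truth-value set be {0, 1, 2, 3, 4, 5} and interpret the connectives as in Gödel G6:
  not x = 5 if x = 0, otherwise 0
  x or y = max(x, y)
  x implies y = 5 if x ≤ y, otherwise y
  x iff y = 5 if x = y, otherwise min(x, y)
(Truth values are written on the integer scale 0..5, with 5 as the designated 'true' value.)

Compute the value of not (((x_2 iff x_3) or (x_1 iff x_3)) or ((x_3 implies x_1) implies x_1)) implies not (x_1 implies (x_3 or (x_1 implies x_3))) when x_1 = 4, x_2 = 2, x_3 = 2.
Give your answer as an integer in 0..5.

x_2 iff x_3 = 2 iff 2 = 5
x_1 iff x_3 = 4 iff 2 = 2
(x_2 iff x_3) or (x_1 iff x_3) = 5 or 2 = 5
x_3 implies x_1 = 2 implies 4 = 5
(x_3 implies x_1) implies x_1 = 5 implies 4 = 4
((x_2 iff x_3) or (x_1 iff x_3)) or ((x_3 implies x_1) implies x_1) = 5 or 4 = 5
not (((x_2 iff x_3) or (x_1 iff x_3)) or ((x_3 implies x_1) implies x_1)) = not 5 = 0
x_1 implies x_3 = 4 implies 2 = 2
x_3 or (x_1 implies x_3) = 2 or 2 = 2
x_1 implies (x_3 or (x_1 implies x_3)) = 4 implies 2 = 2
not (x_1 implies (x_3 or (x_1 implies x_3))) = not 2 = 0
not (((x_2 iff x_3) or (x_1 iff x_3)) or ((x_3 implies x_1) implies x_1)) implies not (x_1 implies (x_3 or (x_1 implies x_3))) = 0 implies 0 = 5

5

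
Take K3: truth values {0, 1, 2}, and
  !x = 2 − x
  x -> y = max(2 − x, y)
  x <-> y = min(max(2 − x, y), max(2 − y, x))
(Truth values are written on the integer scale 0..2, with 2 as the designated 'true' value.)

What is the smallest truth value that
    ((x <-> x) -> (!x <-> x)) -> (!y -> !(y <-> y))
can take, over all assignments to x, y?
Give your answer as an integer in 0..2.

1

Take x = 1, y = 0:
x <-> x = 1 <-> 1 = 1
!x = !1 = 1
!x <-> x = 1 <-> 1 = 1
(x <-> x) -> (!x <-> x) = 1 -> 1 = 1
!y = !0 = 2
y <-> y = 0 <-> 0 = 2
!(y <-> y) = !2 = 0
!y -> !(y <-> y) = 2 -> 0 = 0
((x <-> x) -> (!x <-> x)) -> (!y -> !(y <-> y)) = 1 -> 0 = 1
No assignment yields a value below 1, so this is the minimum.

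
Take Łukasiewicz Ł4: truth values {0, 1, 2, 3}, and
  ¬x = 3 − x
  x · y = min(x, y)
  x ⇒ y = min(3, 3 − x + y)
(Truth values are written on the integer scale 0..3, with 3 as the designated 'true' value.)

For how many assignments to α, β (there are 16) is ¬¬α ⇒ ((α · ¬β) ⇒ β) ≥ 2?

15

α = 0, β = 0 ↦ 3  ≥
α = 0, β = 1 ↦ 3  ≥
α = 0, β = 2 ↦ 3  ≥
α = 0, β = 3 ↦ 3  ≥
α = 1, β = 0 ↦ 3  ≥
α = 1, β = 1 ↦ 3  ≥
α = 1, β = 2 ↦ 3  ≥
α = 1, β = 3 ↦ 3  ≥
α = 2, β = 0 ↦ 2  ≥
α = 2, β = 1 ↦ 3  ≥
α = 2, β = 2 ↦ 3  ≥
α = 2, β = 3 ↦ 3  ≥
α = 3, β = 0 ↦ 0  <
α = 3, β = 1 ↦ 2  ≥
α = 3, β = 2 ↦ 3  ≥
α = 3, β = 3 ↦ 3  ≥
So 15 of the 16 assignments meet the threshold.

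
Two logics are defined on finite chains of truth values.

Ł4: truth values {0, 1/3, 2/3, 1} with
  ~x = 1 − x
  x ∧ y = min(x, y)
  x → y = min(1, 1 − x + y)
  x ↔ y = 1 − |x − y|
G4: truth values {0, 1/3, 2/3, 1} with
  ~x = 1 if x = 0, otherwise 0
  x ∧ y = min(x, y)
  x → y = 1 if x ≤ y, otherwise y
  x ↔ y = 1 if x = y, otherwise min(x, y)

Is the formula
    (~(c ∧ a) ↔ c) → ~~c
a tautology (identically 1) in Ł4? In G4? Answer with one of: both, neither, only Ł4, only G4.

In Ł4: at a = 1/3, c = 1/3 the value is 2/3 — not a tautology.
In G4: every assignment gives 1 — tautology.

only G4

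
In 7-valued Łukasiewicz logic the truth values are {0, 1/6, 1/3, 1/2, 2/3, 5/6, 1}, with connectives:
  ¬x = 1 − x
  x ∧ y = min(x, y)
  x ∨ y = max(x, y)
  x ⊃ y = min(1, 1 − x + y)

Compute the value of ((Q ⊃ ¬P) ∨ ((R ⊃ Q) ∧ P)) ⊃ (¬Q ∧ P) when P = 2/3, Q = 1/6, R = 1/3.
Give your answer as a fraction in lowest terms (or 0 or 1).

2/3

¬P = ¬2/3 = 1/3
Q ⊃ ¬P = 1/6 ⊃ 1/3 = 1
R ⊃ Q = 1/3 ⊃ 1/6 = 5/6
(R ⊃ Q) ∧ P = 5/6 ∧ 2/3 = 2/3
(Q ⊃ ¬P) ∨ ((R ⊃ Q) ∧ P) = 1 ∨ 2/3 = 1
¬Q = ¬1/6 = 5/6
¬Q ∧ P = 5/6 ∧ 2/3 = 2/3
((Q ⊃ ¬P) ∨ ((R ⊃ Q) ∧ P)) ⊃ (¬Q ∧ P) = 1 ⊃ 2/3 = 2/3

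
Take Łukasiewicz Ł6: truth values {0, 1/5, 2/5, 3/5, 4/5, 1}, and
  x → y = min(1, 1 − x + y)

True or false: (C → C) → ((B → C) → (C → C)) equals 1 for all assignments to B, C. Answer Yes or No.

Yes

At B = 1/5, C = 4/5, for instance:
C → C = 4/5 → 4/5 = 1
B → C = 1/5 → 4/5 = 1
(B → C) → (C → C) = 1 → 1 = 1
(C → C) → ((B → C) → (C → C)) = 1 → 1 = 1
and checking the remaining 35 assignments likewise gives ≥ 1 in every case.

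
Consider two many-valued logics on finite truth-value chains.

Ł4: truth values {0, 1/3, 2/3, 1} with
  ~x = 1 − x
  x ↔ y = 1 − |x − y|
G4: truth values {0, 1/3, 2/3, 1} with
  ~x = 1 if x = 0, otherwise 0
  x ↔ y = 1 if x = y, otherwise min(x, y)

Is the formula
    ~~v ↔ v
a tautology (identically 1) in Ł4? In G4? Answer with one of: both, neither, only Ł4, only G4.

In Ł4: every assignment gives 1 — tautology.
In G4: at v = 1/3 the value is 1/3 — not a tautology.

only Ł4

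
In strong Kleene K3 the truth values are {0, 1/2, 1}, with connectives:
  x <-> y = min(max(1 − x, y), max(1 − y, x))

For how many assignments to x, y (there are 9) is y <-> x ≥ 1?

x = 0, y = 0 ↦ 1  ≥
x = 0, y = 1/2 ↦ 1/2  <
x = 0, y = 1 ↦ 0  <
x = 1/2, y = 0 ↦ 1/2  <
x = 1/2, y = 1/2 ↦ 1/2  <
x = 1/2, y = 1 ↦ 1/2  <
x = 1, y = 0 ↦ 0  <
x = 1, y = 1/2 ↦ 1/2  <
x = 1, y = 1 ↦ 1  ≥
So 2 of the 9 assignments meet the threshold.

2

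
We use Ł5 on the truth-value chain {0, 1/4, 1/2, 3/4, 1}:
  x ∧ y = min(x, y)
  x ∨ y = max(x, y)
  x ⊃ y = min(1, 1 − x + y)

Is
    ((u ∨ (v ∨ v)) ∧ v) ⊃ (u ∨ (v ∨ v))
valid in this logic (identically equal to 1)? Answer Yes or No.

At u = 1, v = 3/4, for instance:
v ∨ v = 3/4 ∨ 3/4 = 3/4
u ∨ (v ∨ v) = 1 ∨ 3/4 = 1
(u ∨ (v ∨ v)) ∧ v = 1 ∧ 3/4 = 3/4
((u ∨ (v ∨ v)) ∧ v) ⊃ (u ∨ (v ∨ v)) = 3/4 ⊃ 1 = 1
and checking the remaining 24 assignments likewise gives ≥ 1 in every case.

Yes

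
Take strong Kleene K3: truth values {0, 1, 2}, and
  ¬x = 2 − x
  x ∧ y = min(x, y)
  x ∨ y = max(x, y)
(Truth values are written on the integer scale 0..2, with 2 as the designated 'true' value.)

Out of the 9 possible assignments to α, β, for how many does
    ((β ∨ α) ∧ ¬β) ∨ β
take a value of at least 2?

α = 0, β = 0 ↦ 0  <
α = 0, β = 1 ↦ 1  <
α = 0, β = 2 ↦ 2  ≥
α = 1, β = 0 ↦ 1  <
α = 1, β = 1 ↦ 1  <
α = 1, β = 2 ↦ 2  ≥
α = 2, β = 0 ↦ 2  ≥
α = 2, β = 1 ↦ 1  <
α = 2, β = 2 ↦ 2  ≥
So 4 of the 9 assignments meet the threshold.

4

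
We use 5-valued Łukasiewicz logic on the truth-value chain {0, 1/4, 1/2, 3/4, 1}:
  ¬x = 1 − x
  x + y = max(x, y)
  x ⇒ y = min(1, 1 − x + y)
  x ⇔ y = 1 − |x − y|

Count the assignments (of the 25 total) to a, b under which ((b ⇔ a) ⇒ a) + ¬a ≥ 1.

17

value 1: 17 assignments (counts)
value 3/4: 7 assignments
value 1/2: 1 assignment
So 17 of the 25 assignments meet the threshold.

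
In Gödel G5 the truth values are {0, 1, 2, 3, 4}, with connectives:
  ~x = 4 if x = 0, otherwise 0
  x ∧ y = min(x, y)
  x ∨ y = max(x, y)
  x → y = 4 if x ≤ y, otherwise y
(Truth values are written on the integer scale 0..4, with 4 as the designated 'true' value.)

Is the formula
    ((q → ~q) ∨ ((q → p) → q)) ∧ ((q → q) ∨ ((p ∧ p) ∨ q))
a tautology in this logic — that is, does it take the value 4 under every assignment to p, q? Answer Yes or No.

Counterexample: take p = 1, q = 1.
~q = ~1 = 0
q → ~q = 1 → 0 = 0
q → p = 1 → 1 = 4
(q → p) → q = 4 → 1 = 1
(q → ~q) ∨ ((q → p) → q) = 0 ∨ 1 = 1
q → q = 1 → 1 = 4
p ∧ p = 1 ∧ 1 = 1
(p ∧ p) ∨ q = 1 ∨ 1 = 1
(q → q) ∨ ((p ∧ p) ∨ q) = 4 ∨ 1 = 4
((q → ~q) ∨ ((q → p) → q)) ∧ ((q → q) ∨ ((p ∧ p) ∨ q)) = 1 ∧ 4 = 1
This gives 1 ≠ 4.

No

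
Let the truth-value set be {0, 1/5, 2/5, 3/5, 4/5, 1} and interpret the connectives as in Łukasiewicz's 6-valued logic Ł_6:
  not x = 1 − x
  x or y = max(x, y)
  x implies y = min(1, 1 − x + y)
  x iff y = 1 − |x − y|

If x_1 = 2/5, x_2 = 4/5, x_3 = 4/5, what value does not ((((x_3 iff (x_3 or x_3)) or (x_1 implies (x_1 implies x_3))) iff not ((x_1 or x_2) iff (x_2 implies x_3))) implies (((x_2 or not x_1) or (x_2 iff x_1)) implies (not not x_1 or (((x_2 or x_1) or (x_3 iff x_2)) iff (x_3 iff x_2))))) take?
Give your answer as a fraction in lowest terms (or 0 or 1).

0

x_3 or x_3 = 4/5 or 4/5 = 4/5
x_3 iff (x_3 or x_3) = 4/5 iff 4/5 = 1
x_1 implies x_3 = 2/5 implies 4/5 = 1
x_1 implies (x_1 implies x_3) = 2/5 implies 1 = 1
(x_3 iff (x_3 or x_3)) or (x_1 implies (x_1 implies x_3)) = 1 or 1 = 1
x_1 or x_2 = 2/5 or 4/5 = 4/5
x_2 implies x_3 = 4/5 implies 4/5 = 1
(x_1 or x_2) iff (x_2 implies x_3) = 4/5 iff 1 = 4/5
not ((x_1 or x_2) iff (x_2 implies x_3)) = not 4/5 = 1/5
((x_3 iff (x_3 or x_3)) or (x_1 implies (x_1 implies x_3))) iff not ((x_1 or x_2) iff (x_2 implies x_3)) = 1 iff 1/5 = 1/5
not x_1 = not 2/5 = 3/5
x_2 or not x_1 = 4/5 or 3/5 = 4/5
x_2 iff x_1 = 4/5 iff 2/5 = 3/5
(x_2 or not x_1) or (x_2 iff x_1) = 4/5 or 3/5 = 4/5
not x_1 = not 2/5 = 3/5
not not x_1 = not 3/5 = 2/5
x_2 or x_1 = 4/5 or 2/5 = 4/5
x_3 iff x_2 = 4/5 iff 4/5 = 1
(x_2 or x_1) or (x_3 iff x_2) = 4/5 or 1 = 1
x_3 iff x_2 = 4/5 iff 4/5 = 1
((x_2 or x_1) or (x_3 iff x_2)) iff (x_3 iff x_2) = 1 iff 1 = 1
not not x_1 or (((x_2 or x_1) or (x_3 iff x_2)) iff (x_3 iff x_2)) = 2/5 or 1 = 1
((x_2 or not x_1) or (x_2 iff x_1)) implies (not not x_1 or (((x_2 or x_1) or (x_3 iff x_2)) iff (x_3 iff x_2))) = 4/5 implies 1 = 1
(((x_3 iff (x_3 or x_3)) or (x_1 implies (x_1 implies x_3))) iff not ((x_1 or x_2) iff (x_2 implies x_3))) implies (((x_2 or not x_1) or (x_2 iff x_1)) implies (not not x_1 or (((x_2 or x_1) or (x_3 iff x_2)) iff (x_3 iff x_2)))) = 1/5 implies 1 = 1
not ((((x_3 iff (x_3 or x_3)) or (x_1 implies (x_1 implies x_3))) iff not ((x_1 or x_2) iff (x_2 implies x_3))) implies (((x_2 or not x_1) or (x_2 iff x_1)) implies (not not x_1 or (((x_2 or x_1) or (x_3 iff x_2)) iff (x_3 iff x_2))))) = not 1 = 0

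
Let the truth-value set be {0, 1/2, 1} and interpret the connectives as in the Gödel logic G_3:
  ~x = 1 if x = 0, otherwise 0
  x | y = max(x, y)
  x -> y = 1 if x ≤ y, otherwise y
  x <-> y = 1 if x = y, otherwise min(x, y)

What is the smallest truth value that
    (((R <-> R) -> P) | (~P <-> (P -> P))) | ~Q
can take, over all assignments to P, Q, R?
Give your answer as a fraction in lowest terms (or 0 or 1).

1/2

Take P = 1/2, Q = 1/2, R = 0:
R <-> R = 0 <-> 0 = 1
(R <-> R) -> P = 1 -> 1/2 = 1/2
~P = ~1/2 = 0
P -> P = 1/2 -> 1/2 = 1
~P <-> (P -> P) = 0 <-> 1 = 0
((R <-> R) -> P) | (~P <-> (P -> P)) = 1/2 | 0 = 1/2
~Q = ~1/2 = 0
(((R <-> R) -> P) | (~P <-> (P -> P))) | ~Q = 1/2 | 0 = 1/2
No assignment yields a value below 1/2, so this is the minimum.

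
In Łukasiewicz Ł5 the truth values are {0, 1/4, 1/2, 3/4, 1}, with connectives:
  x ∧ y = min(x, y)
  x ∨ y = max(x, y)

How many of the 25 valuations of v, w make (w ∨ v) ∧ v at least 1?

5

value 1: 5 assignments (counts)
value 3/4: 5 assignments
value 1/2: 5 assignments
value 1/4: 5 assignments
value 0: 5 assignments
So 5 of the 25 assignments meet the threshold.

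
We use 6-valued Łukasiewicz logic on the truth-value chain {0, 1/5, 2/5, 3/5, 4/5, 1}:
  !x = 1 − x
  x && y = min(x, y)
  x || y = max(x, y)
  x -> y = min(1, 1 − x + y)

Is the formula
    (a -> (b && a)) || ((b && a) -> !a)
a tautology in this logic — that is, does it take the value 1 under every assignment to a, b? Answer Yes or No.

No

Counterexample: take a = 4/5, b = 2/5.
b && a = 2/5 && 4/5 = 2/5
a -> (b && a) = 4/5 -> 2/5 = 3/5
b && a = 2/5 && 4/5 = 2/5
!a = !4/5 = 1/5
(b && a) -> !a = 2/5 -> 1/5 = 4/5
(a -> (b && a)) || ((b && a) -> !a) = 3/5 || 4/5 = 4/5
This gives 4/5 ≠ 1.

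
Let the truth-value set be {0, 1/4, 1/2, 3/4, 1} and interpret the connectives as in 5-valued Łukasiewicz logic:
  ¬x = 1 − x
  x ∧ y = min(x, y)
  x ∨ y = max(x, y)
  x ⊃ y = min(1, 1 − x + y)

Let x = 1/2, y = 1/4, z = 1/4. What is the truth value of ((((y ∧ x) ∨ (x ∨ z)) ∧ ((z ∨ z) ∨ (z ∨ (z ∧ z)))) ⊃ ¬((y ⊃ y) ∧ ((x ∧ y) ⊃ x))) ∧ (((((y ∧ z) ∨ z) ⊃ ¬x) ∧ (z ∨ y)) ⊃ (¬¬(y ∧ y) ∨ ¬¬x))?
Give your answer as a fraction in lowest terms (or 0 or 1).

y ∧ x = 1/4 ∧ 1/2 = 1/4
x ∨ z = 1/2 ∨ 1/4 = 1/2
(y ∧ x) ∨ (x ∨ z) = 1/4 ∨ 1/2 = 1/2
z ∨ z = 1/4 ∨ 1/4 = 1/4
z ∧ z = 1/4 ∧ 1/4 = 1/4
z ∨ (z ∧ z) = 1/4 ∨ 1/4 = 1/4
(z ∨ z) ∨ (z ∨ (z ∧ z)) = 1/4 ∨ 1/4 = 1/4
((y ∧ x) ∨ (x ∨ z)) ∧ ((z ∨ z) ∨ (z ∨ (z ∧ z))) = 1/2 ∧ 1/4 = 1/4
y ⊃ y = 1/4 ⊃ 1/4 = 1
x ∧ y = 1/2 ∧ 1/4 = 1/4
(x ∧ y) ⊃ x = 1/4 ⊃ 1/2 = 1
(y ⊃ y) ∧ ((x ∧ y) ⊃ x) = 1 ∧ 1 = 1
¬((y ⊃ y) ∧ ((x ∧ y) ⊃ x)) = ¬1 = 0
(((y ∧ x) ∨ (x ∨ z)) ∧ ((z ∨ z) ∨ (z ∨ (z ∧ z)))) ⊃ ¬((y ⊃ y) ∧ ((x ∧ y) ⊃ x)) = 1/4 ⊃ 0 = 3/4
y ∧ z = 1/4 ∧ 1/4 = 1/4
(y ∧ z) ∨ z = 1/4 ∨ 1/4 = 1/4
¬x = ¬1/2 = 1/2
((y ∧ z) ∨ z) ⊃ ¬x = 1/4 ⊃ 1/2 = 1
z ∨ y = 1/4 ∨ 1/4 = 1/4
(((y ∧ z) ∨ z) ⊃ ¬x) ∧ (z ∨ y) = 1 ∧ 1/4 = 1/4
y ∧ y = 1/4 ∧ 1/4 = 1/4
¬(y ∧ y) = ¬1/4 = 3/4
¬¬(y ∧ y) = ¬3/4 = 1/4
¬x = ¬1/2 = 1/2
¬¬x = ¬1/2 = 1/2
¬¬(y ∧ y) ∨ ¬¬x = 1/4 ∨ 1/2 = 1/2
((((y ∧ z) ∨ z) ⊃ ¬x) ∧ (z ∨ y)) ⊃ (¬¬(y ∧ y) ∨ ¬¬x) = 1/4 ⊃ 1/2 = 1
((((y ∧ x) ∨ (x ∨ z)) ∧ ((z ∨ z) ∨ (z ∨ (z ∧ z)))) ⊃ ¬((y ⊃ y) ∧ ((x ∧ y) ⊃ x))) ∧ (((((y ∧ z) ∨ z) ⊃ ¬x) ∧ (z ∨ y)) ⊃ (¬¬(y ∧ y) ∨ ¬¬x)) = 3/4 ∧ 1 = 3/4

3/4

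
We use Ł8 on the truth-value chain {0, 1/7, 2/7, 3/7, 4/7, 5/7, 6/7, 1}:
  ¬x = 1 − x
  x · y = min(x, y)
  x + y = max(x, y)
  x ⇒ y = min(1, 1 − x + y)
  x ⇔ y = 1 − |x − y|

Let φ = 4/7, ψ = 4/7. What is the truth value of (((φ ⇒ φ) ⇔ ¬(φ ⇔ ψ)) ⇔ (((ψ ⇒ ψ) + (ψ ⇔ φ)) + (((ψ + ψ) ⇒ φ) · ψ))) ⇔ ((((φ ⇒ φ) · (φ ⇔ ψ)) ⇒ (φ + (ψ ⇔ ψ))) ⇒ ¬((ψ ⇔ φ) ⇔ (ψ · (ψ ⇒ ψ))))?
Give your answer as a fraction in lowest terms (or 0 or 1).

4/7

φ ⇒ φ = 4/7 ⇒ 4/7 = 1
φ ⇔ ψ = 4/7 ⇔ 4/7 = 1
¬(φ ⇔ ψ) = ¬1 = 0
(φ ⇒ φ) ⇔ ¬(φ ⇔ ψ) = 1 ⇔ 0 = 0
ψ ⇒ ψ = 4/7 ⇒ 4/7 = 1
ψ ⇔ φ = 4/7 ⇔ 4/7 = 1
(ψ ⇒ ψ) + (ψ ⇔ φ) = 1 + 1 = 1
ψ + ψ = 4/7 + 4/7 = 4/7
(ψ + ψ) ⇒ φ = 4/7 ⇒ 4/7 = 1
((ψ + ψ) ⇒ φ) · ψ = 1 · 4/7 = 4/7
((ψ ⇒ ψ) + (ψ ⇔ φ)) + (((ψ + ψ) ⇒ φ) · ψ) = 1 + 4/7 = 1
((φ ⇒ φ) ⇔ ¬(φ ⇔ ψ)) ⇔ (((ψ ⇒ ψ) + (ψ ⇔ φ)) + (((ψ + ψ) ⇒ φ) · ψ)) = 0 ⇔ 1 = 0
φ ⇒ φ = 4/7 ⇒ 4/7 = 1
φ ⇔ ψ = 4/7 ⇔ 4/7 = 1
(φ ⇒ φ) · (φ ⇔ ψ) = 1 · 1 = 1
ψ ⇔ ψ = 4/7 ⇔ 4/7 = 1
φ + (ψ ⇔ ψ) = 4/7 + 1 = 1
((φ ⇒ φ) · (φ ⇔ ψ)) ⇒ (φ + (ψ ⇔ ψ)) = 1 ⇒ 1 = 1
ψ ⇔ φ = 4/7 ⇔ 4/7 = 1
ψ ⇒ ψ = 4/7 ⇒ 4/7 = 1
ψ · (ψ ⇒ ψ) = 4/7 · 1 = 4/7
(ψ ⇔ φ) ⇔ (ψ · (ψ ⇒ ψ)) = 1 ⇔ 4/7 = 4/7
¬((ψ ⇔ φ) ⇔ (ψ · (ψ ⇒ ψ))) = ¬4/7 = 3/7
(((φ ⇒ φ) · (φ ⇔ ψ)) ⇒ (φ + (ψ ⇔ ψ))) ⇒ ¬((ψ ⇔ φ) ⇔ (ψ · (ψ ⇒ ψ))) = 1 ⇒ 3/7 = 3/7
(((φ ⇒ φ) ⇔ ¬(φ ⇔ ψ)) ⇔ (((ψ ⇒ ψ) + (ψ ⇔ φ)) + (((ψ + ψ) ⇒ φ) · ψ))) ⇔ ((((φ ⇒ φ) · (φ ⇔ ψ)) ⇒ (φ + (ψ ⇔ ψ))) ⇒ ¬((ψ ⇔ φ) ⇔ (ψ · (ψ ⇒ ψ)))) = 0 ⇔ 3/7 = 4/7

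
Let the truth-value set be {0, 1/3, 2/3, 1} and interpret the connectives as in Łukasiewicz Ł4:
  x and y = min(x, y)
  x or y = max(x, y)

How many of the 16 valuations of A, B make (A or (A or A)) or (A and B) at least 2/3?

A = 0, B = 0 ↦ 0  <
A = 0, B = 1/3 ↦ 0  <
A = 0, B = 2/3 ↦ 0  <
A = 0, B = 1 ↦ 0  <
A = 1/3, B = 0 ↦ 1/3  <
A = 1/3, B = 1/3 ↦ 1/3  <
A = 1/3, B = 2/3 ↦ 1/3  <
A = 1/3, B = 1 ↦ 1/3  <
A = 2/3, B = 0 ↦ 2/3  ≥
A = 2/3, B = 1/3 ↦ 2/3  ≥
A = 2/3, B = 2/3 ↦ 2/3  ≥
A = 2/3, B = 1 ↦ 2/3  ≥
A = 1, B = 0 ↦ 1  ≥
A = 1, B = 1/3 ↦ 1  ≥
A = 1, B = 2/3 ↦ 1  ≥
A = 1, B = 1 ↦ 1  ≥
So 8 of the 16 assignments meet the threshold.

8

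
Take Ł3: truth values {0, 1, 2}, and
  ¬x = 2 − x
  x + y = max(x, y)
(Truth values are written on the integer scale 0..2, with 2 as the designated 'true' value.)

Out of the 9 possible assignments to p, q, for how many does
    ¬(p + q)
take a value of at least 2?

1

p = 0, q = 0 ↦ 2  ≥
p = 0, q = 1 ↦ 1  <
p = 0, q = 2 ↦ 0  <
p = 1, q = 0 ↦ 1  <
p = 1, q = 1 ↦ 1  <
p = 1, q = 2 ↦ 0  <
p = 2, q = 0 ↦ 0  <
p = 2, q = 1 ↦ 0  <
p = 2, q = 2 ↦ 0  <
So 1 of the 9 assignments meets the threshold.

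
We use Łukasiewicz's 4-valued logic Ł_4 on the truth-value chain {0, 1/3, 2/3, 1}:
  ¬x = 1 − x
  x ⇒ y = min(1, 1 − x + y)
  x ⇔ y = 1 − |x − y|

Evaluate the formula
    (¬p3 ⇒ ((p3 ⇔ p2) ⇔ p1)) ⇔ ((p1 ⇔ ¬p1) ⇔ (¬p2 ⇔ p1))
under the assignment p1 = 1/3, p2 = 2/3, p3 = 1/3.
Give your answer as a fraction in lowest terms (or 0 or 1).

¬p3 = ¬1/3 = 2/3
p3 ⇔ p2 = 1/3 ⇔ 2/3 = 2/3
(p3 ⇔ p2) ⇔ p1 = 2/3 ⇔ 1/3 = 2/3
¬p3 ⇒ ((p3 ⇔ p2) ⇔ p1) = 2/3 ⇒ 2/3 = 1
¬p1 = ¬1/3 = 2/3
p1 ⇔ ¬p1 = 1/3 ⇔ 2/3 = 2/3
¬p2 = ¬2/3 = 1/3
¬p2 ⇔ p1 = 1/3 ⇔ 1/3 = 1
(p1 ⇔ ¬p1) ⇔ (¬p2 ⇔ p1) = 2/3 ⇔ 1 = 2/3
(¬p3 ⇒ ((p3 ⇔ p2) ⇔ p1)) ⇔ ((p1 ⇔ ¬p1) ⇔ (¬p2 ⇔ p1)) = 1 ⇔ 2/3 = 2/3

2/3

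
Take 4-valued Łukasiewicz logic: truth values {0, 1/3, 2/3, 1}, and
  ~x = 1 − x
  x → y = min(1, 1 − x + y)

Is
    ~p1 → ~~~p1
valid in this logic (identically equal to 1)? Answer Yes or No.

p1 = 0 ↦ 1
p1 = 1/3 ↦ 1
p1 = 2/3 ↦ 1
p1 = 1 ↦ 1
Every assignment gives a value ≥ 1.

Yes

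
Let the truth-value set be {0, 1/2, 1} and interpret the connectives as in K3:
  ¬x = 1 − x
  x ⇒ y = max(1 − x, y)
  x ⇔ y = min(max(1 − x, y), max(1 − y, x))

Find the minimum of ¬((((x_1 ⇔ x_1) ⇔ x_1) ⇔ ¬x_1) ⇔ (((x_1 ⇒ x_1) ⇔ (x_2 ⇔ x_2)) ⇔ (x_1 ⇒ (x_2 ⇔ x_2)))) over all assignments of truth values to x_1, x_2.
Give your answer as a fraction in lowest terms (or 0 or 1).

1/2

Take x_1 = 0, x_2 = 1/2:
x_1 ⇔ x_1 = 0 ⇔ 0 = 1
(x_1 ⇔ x_1) ⇔ x_1 = 1 ⇔ 0 = 0
¬x_1 = ¬0 = 1
((x_1 ⇔ x_1) ⇔ x_1) ⇔ ¬x_1 = 0 ⇔ 1 = 0
x_1 ⇒ x_1 = 0 ⇒ 0 = 1
x_2 ⇔ x_2 = 1/2 ⇔ 1/2 = 1/2
(x_1 ⇒ x_1) ⇔ (x_2 ⇔ x_2) = 1 ⇔ 1/2 = 1/2
x_2 ⇔ x_2 = 1/2 ⇔ 1/2 = 1/2
x_1 ⇒ (x_2 ⇔ x_2) = 0 ⇒ 1/2 = 1
((x_1 ⇒ x_1) ⇔ (x_2 ⇔ x_2)) ⇔ (x_1 ⇒ (x_2 ⇔ x_2)) = 1/2 ⇔ 1 = 1/2
(((x_1 ⇔ x_1) ⇔ x_1) ⇔ ¬x_1) ⇔ (((x_1 ⇒ x_1) ⇔ (x_2 ⇔ x_2)) ⇔ (x_1 ⇒ (x_2 ⇔ x_2))) = 0 ⇔ 1/2 = 1/2
¬((((x_1 ⇔ x_1) ⇔ x_1) ⇔ ¬x_1) ⇔ (((x_1 ⇒ x_1) ⇔ (x_2 ⇔ x_2)) ⇔ (x_1 ⇒ (x_2 ⇔ x_2)))) = ¬1/2 = 1/2
No assignment yields a value below 1/2, so this is the minimum.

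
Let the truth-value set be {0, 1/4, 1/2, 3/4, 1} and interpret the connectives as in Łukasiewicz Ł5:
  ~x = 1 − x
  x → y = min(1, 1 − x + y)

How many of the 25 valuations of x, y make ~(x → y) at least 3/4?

value 1: 1 assignment (counts)
value 3/4: 2 assignments (counts)
value 1/2: 3 assignments
value 1/4: 4 assignments
value 0: 15 assignments
So 3 of the 25 assignments meet the threshold.

3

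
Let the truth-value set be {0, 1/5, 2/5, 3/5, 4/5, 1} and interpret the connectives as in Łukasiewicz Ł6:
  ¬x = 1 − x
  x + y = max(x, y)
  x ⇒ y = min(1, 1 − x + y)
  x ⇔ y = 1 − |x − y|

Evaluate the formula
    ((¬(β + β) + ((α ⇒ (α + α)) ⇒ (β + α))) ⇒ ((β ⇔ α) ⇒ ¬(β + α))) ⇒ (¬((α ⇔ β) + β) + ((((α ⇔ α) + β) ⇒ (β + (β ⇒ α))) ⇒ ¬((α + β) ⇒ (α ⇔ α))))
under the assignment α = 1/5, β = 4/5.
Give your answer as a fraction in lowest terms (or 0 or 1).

β + β = 4/5 + 4/5 = 4/5
¬(β + β) = ¬4/5 = 1/5
α + α = 1/5 + 1/5 = 1/5
α ⇒ (α + α) = 1/5 ⇒ 1/5 = 1
β + α = 4/5 + 1/5 = 4/5
(α ⇒ (α + α)) ⇒ (β + α) = 1 ⇒ 4/5 = 4/5
¬(β + β) + ((α ⇒ (α + α)) ⇒ (β + α)) = 1/5 + 4/5 = 4/5
β ⇔ α = 4/5 ⇔ 1/5 = 2/5
β + α = 4/5 + 1/5 = 4/5
¬(β + α) = ¬4/5 = 1/5
(β ⇔ α) ⇒ ¬(β + α) = 2/5 ⇒ 1/5 = 4/5
(¬(β + β) + ((α ⇒ (α + α)) ⇒ (β + α))) ⇒ ((β ⇔ α) ⇒ ¬(β + α)) = 4/5 ⇒ 4/5 = 1
α ⇔ β = 1/5 ⇔ 4/5 = 2/5
(α ⇔ β) + β = 2/5 + 4/5 = 4/5
¬((α ⇔ β) + β) = ¬4/5 = 1/5
α ⇔ α = 1/5 ⇔ 1/5 = 1
(α ⇔ α) + β = 1 + 4/5 = 1
β ⇒ α = 4/5 ⇒ 1/5 = 2/5
β + (β ⇒ α) = 4/5 + 2/5 = 4/5
((α ⇔ α) + β) ⇒ (β + (β ⇒ α)) = 1 ⇒ 4/5 = 4/5
α + β = 1/5 + 4/5 = 4/5
α ⇔ α = 1/5 ⇔ 1/5 = 1
(α + β) ⇒ (α ⇔ α) = 4/5 ⇒ 1 = 1
¬((α + β) ⇒ (α ⇔ α)) = ¬1 = 0
(((α ⇔ α) + β) ⇒ (β + (β ⇒ α))) ⇒ ¬((α + β) ⇒ (α ⇔ α)) = 4/5 ⇒ 0 = 1/5
¬((α ⇔ β) + β) + ((((α ⇔ α) + β) ⇒ (β + (β ⇒ α))) ⇒ ¬((α + β) ⇒ (α ⇔ α))) = 1/5 + 1/5 = 1/5
((¬(β + β) + ((α ⇒ (α + α)) ⇒ (β + α))) ⇒ ((β ⇔ α) ⇒ ¬(β + α))) ⇒ (¬((α ⇔ β) + β) + ((((α ⇔ α) + β) ⇒ (β + (β ⇒ α))) ⇒ ¬((α + β) ⇒ (α ⇔ α)))) = 1 ⇒ 1/5 = 1/5

1/5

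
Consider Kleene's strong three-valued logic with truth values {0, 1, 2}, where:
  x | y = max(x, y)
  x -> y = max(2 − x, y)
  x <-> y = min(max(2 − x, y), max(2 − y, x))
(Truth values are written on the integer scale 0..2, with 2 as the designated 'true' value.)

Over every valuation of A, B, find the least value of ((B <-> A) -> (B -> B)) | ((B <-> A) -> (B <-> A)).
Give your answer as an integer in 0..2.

Take A = 0, B = 1:
B <-> A = 1 <-> 0 = 1
B -> B = 1 -> 1 = 1
(B <-> A) -> (B -> B) = 1 -> 1 = 1
B <-> A = 1 <-> 0 = 1
B <-> A = 1 <-> 0 = 1
(B <-> A) -> (B <-> A) = 1 -> 1 = 1
((B <-> A) -> (B -> B)) | ((B <-> A) -> (B <-> A)) = 1 | 1 = 1
No assignment yields a value below 1, so this is the minimum.

1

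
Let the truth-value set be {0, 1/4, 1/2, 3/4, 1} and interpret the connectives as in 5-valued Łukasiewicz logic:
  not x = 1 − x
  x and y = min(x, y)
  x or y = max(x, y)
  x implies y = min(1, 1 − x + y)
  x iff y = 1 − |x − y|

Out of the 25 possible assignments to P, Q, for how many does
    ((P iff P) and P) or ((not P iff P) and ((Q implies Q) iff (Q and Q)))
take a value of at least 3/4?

12

value 1: 6 assignments (counts)
value 3/4: 6 assignments (counts)
value 1/2: 6 assignments
value 1/4: 2 assignments
value 0: 5 assignments
So 12 of the 25 assignments meet the threshold.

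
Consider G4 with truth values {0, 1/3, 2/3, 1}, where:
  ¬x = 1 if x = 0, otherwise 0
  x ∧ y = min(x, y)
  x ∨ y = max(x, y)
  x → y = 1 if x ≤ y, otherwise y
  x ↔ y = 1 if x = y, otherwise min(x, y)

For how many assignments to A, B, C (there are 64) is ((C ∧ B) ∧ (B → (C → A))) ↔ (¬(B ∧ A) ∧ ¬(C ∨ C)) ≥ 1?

30

value 1: 30 assignments (counts)
value 0: 34 assignments
So 30 of the 64 assignments meet the threshold.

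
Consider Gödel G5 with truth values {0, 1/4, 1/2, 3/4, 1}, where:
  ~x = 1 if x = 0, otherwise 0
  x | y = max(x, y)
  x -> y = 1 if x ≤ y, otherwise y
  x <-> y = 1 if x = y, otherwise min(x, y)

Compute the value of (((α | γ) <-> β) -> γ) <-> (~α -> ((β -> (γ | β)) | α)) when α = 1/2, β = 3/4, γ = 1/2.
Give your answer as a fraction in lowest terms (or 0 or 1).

α | γ = 1/2 | 1/2 = 1/2
(α | γ) <-> β = 1/2 <-> 3/4 = 1/2
((α | γ) <-> β) -> γ = 1/2 -> 1/2 = 1
~α = ~1/2 = 0
γ | β = 1/2 | 3/4 = 3/4
β -> (γ | β) = 3/4 -> 3/4 = 1
(β -> (γ | β)) | α = 1 | 1/2 = 1
~α -> ((β -> (γ | β)) | α) = 0 -> 1 = 1
(((α | γ) <-> β) -> γ) <-> (~α -> ((β -> (γ | β)) | α)) = 1 <-> 1 = 1

1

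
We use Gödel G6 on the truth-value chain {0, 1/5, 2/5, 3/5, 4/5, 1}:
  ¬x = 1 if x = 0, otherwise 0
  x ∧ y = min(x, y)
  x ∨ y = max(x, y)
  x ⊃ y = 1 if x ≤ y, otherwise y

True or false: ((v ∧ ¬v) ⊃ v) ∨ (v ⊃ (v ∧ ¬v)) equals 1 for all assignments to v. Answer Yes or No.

Yes

v = 0 ↦ 1
v = 1/5 ↦ 1
v = 2/5 ↦ 1
v = 3/5 ↦ 1
v = 4/5 ↦ 1
v = 1 ↦ 1
Every assignment gives a value ≥ 1.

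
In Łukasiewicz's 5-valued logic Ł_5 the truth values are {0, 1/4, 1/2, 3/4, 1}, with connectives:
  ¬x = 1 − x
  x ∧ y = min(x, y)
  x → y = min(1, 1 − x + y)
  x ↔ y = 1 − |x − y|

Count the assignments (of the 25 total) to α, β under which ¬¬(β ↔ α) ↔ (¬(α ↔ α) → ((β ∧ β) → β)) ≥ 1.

5

value 1: 5 assignments (counts)
value 3/4: 8 assignments
value 1/2: 6 assignments
value 1/4: 4 assignments
value 0: 2 assignments
So 5 of the 25 assignments meet the threshold.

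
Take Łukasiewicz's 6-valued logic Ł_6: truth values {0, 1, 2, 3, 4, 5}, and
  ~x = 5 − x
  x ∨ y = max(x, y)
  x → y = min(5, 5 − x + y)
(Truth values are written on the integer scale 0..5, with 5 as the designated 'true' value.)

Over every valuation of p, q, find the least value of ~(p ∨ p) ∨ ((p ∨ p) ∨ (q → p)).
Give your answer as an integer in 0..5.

3

Take p = 2, q = 4:
p ∨ p = 2 ∨ 2 = 2
~(p ∨ p) = ~2 = 3
p ∨ p = 2 ∨ 2 = 2
q → p = 4 → 2 = 3
(p ∨ p) ∨ (q → p) = 2 ∨ 3 = 3
~(p ∨ p) ∨ ((p ∨ p) ∨ (q → p)) = 3 ∨ 3 = 3
No assignment yields a value below 3, so this is the minimum.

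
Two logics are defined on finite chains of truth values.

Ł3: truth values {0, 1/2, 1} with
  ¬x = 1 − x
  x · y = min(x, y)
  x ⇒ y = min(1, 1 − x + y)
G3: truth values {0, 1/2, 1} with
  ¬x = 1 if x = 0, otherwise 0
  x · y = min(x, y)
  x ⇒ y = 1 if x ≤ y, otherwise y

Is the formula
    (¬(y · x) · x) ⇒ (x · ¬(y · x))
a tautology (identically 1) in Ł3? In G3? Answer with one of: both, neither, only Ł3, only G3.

both

In Ł3: every assignment gives 1 — tautology.
In G3: every assignment gives 1 — tautology.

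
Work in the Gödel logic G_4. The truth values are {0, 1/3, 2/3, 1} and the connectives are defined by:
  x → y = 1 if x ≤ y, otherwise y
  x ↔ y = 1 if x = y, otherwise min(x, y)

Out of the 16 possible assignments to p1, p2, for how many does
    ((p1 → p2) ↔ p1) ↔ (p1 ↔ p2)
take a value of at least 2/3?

14

p1 = 0, p2 = 0 ↦ 0  <
p1 = 0, p2 = 1/3 ↦ 1  ≥
p1 = 0, p2 = 2/3 ↦ 1  ≥
p1 = 0, p2 = 1 ↦ 1  ≥
p1 = 1/3, p2 = 0 ↦ 1  ≥
p1 = 1/3, p2 = 1/3 ↦ 1/3  <
p1 = 1/3, p2 = 2/3 ↦ 1  ≥
p1 = 1/3, p2 = 1 ↦ 1  ≥
p1 = 2/3, p2 = 0 ↦ 1  ≥
p1 = 2/3, p2 = 1/3 ↦ 1  ≥
p1 = 2/3, p2 = 2/3 ↦ 2/3  ≥
p1 = 2/3, p2 = 1 ↦ 1  ≥
p1 = 1, p2 = 0 ↦ 1  ≥
p1 = 1, p2 = 1/3 ↦ 1  ≥
p1 = 1, p2 = 2/3 ↦ 1  ≥
p1 = 1, p2 = 1 ↦ 1  ≥
So 14 of the 16 assignments meet the threshold.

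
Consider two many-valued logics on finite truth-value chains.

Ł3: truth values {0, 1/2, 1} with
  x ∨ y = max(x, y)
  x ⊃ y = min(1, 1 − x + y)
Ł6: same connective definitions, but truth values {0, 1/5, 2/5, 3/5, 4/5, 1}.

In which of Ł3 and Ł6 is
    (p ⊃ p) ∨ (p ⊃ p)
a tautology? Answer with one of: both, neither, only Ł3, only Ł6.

In Ł3: every assignment gives 1 — tautology.
In Ł6: every assignment gives 1 — tautology.

both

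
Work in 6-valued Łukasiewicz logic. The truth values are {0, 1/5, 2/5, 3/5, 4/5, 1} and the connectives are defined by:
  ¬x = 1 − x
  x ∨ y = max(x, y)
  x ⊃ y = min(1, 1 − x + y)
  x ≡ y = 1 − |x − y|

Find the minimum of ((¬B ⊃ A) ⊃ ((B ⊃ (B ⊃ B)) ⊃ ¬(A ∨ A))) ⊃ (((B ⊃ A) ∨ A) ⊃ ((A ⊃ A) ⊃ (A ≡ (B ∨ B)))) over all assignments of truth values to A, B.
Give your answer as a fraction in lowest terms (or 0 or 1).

Take A = 2/5, B = 0:
¬B = ¬0 = 1
¬B ⊃ A = 1 ⊃ 2/5 = 2/5
B ⊃ B = 0 ⊃ 0 = 1
B ⊃ (B ⊃ B) = 0 ⊃ 1 = 1
A ∨ A = 2/5 ∨ 2/5 = 2/5
¬(A ∨ A) = ¬2/5 = 3/5
(B ⊃ (B ⊃ B)) ⊃ ¬(A ∨ A) = 1 ⊃ 3/5 = 3/5
(¬B ⊃ A) ⊃ ((B ⊃ (B ⊃ B)) ⊃ ¬(A ∨ A)) = 2/5 ⊃ 3/5 = 1
B ⊃ A = 0 ⊃ 2/5 = 1
(B ⊃ A) ∨ A = 1 ∨ 2/5 = 1
A ⊃ A = 2/5 ⊃ 2/5 = 1
B ∨ B = 0 ∨ 0 = 0
A ≡ (B ∨ B) = 2/5 ≡ 0 = 3/5
(A ⊃ A) ⊃ (A ≡ (B ∨ B)) = 1 ⊃ 3/5 = 3/5
((B ⊃ A) ∨ A) ⊃ ((A ⊃ A) ⊃ (A ≡ (B ∨ B))) = 1 ⊃ 3/5 = 3/5
((¬B ⊃ A) ⊃ ((B ⊃ (B ⊃ B)) ⊃ ¬(A ∨ A))) ⊃ (((B ⊃ A) ∨ A) ⊃ ((A ⊃ A) ⊃ (A ≡ (B ∨ B)))) = 1 ⊃ 3/5 = 3/5
No assignment yields a value below 3/5, so this is the minimum.

3/5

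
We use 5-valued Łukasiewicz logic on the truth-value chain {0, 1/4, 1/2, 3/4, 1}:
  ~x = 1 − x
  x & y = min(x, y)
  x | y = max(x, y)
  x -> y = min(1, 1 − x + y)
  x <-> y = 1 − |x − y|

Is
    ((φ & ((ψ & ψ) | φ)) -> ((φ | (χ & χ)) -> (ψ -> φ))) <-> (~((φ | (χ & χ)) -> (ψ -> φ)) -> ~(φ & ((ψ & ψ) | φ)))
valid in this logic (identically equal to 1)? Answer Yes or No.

At φ = 1, ψ = 1/2, χ = 1/2, for instance:
ψ & ψ = 1/2 & 1/2 = 1/2
(ψ & ψ) | φ = 1/2 | 1 = 1
φ & ((ψ & ψ) | φ) = 1 & 1 = 1
χ & χ = 1/2 & 1/2 = 1/2
φ | (χ & χ) = 1 | 1/2 = 1
ψ -> φ = 1/2 -> 1 = 1
(φ | (χ & χ)) -> (ψ -> φ) = 1 -> 1 = 1
(φ & ((ψ & ψ) | φ)) -> ((φ | (χ & χ)) -> (ψ -> φ)) = 1 -> 1 = 1
~((φ | (χ & χ)) -> (ψ -> φ)) = ~1 = 0
~(φ & ((ψ & ψ) | φ)) = ~1 = 0
~((φ | (χ & χ)) -> (ψ -> φ)) -> ~(φ & ((ψ & ψ) | φ)) = 0 -> 0 = 1
((φ & ((ψ & ψ) | φ)) -> ((φ | (χ & χ)) -> (ψ -> φ))) <-> (~((φ | (χ & χ)) -> (ψ -> φ)) -> ~(φ & ((ψ & ψ) | φ))) = 1 <-> 1 = 1
and checking the remaining 124 assignments likewise gives ≥ 1 in every case.

Yes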